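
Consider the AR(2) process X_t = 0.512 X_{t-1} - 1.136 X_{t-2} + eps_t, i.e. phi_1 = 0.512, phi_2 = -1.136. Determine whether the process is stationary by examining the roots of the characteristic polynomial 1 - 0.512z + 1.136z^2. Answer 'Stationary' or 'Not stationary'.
\text{Not stationary}

The AR(p) characteristic polynomial is P(z) = 1 - 0.512z + 1.136z^2.
Stationarity requires all roots to lie outside the unit circle, i.e. |z| > 1 for every root.
Set 1 + (-0.512) z + (1.136) z^2 = 0, i.e. a z^2 + b z + c = 0 with a = 1.136, b = -0.512, c = 1.
Discriminant D = b^2 - 4ac = (-0.512)^2 - 4*(1.136)*1 = 0.262144 - (4.544) = -4.281856.
D < 0, so the roots are the complex-conjugate pair z = (-b +/- i sqrt(-D)) / (2a) = 0.2254 +/- 0.9108i.
For a conjugate pair |z|^2 = z * conj(z) = (product of roots) = c/a = 1/(1.136) = 0.880282, so |z| = sqrt(0.880282) = 0.9382 for both roots.
Moduli of all roots: 0.9382, 0.9382.
All moduli strictly greater than 1? No.
Verdict: Not stationary.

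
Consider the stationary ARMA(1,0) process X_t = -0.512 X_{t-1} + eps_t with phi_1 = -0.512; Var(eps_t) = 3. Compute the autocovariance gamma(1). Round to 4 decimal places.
\gamma(1) = -2.0817

Multiply the model equation by X_{t-k} and take expectations. With theta_0 = psi_0 = 1 and psi_j the MA(infinity) weights, this gives
  gamma(k) - sum_i phi_i gamma(k-i) = c_k,
  c_k = sigma^2 * sum_{j=k..q} theta_j psi_{j-k}   (c_k = 0 for k > q),
using gamma(-m) = gamma(m).
Pure AR (q = 0): c_0 = sigma^2 = 3, c_k = 0 for k >= 1.
Equations for k = 0 and k = 1 (AR order 1):
  gamma(0) = phi_1 gamma(1) + c_0
  gamma(1) = phi_1 gamma(0) + c_1
Substituting the second into the first: gamma(0) (1 - phi_1^2) = c_0 + phi_1 c_1, so
  gamma(0) = c_0 / (1 - phi_1^2) = 3 / (1 - (-0.512)^2) = 3 / 0.737856 = 4.065834.
  gamma(1) = phi_1 gamma(0) = (-0.512)(4.065834) = -2.081707.
Therefore gamma(1) = -2.0817 (to 4 decimal places).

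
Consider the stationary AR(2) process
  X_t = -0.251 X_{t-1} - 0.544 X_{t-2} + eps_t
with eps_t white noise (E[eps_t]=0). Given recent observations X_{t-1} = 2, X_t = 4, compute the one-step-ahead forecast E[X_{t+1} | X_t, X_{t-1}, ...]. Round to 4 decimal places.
E[X_{t+1} \mid \mathcal F_t] = -2.0920

For an AR(p) model X_t = c + sum_i phi_i X_{t-i} + eps_t, the
one-step-ahead conditional mean is
  E[X_{t+1} | X_t, ...] = c + sum_i phi_i X_{t+1-i}.
Substitute known values:
  E[X_{t+1} | ...] = (-0.251) * (4) + (-0.544) * (2)
                   = -2.0920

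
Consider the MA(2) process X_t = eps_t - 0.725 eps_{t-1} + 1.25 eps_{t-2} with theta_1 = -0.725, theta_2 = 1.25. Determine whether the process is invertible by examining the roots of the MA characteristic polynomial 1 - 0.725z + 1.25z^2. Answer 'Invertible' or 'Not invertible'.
\text{Not invertible}

The MA(q) characteristic polynomial is P(z) = 1 - 0.725z + 1.25z^2.
Invertibility requires all roots to lie outside the unit circle, i.e. |z| > 1 for every root.
Set 1 + (-0.725) z + (1.25) z^2 = 0, i.e. a z^2 + b z + c = 0 with a = 1.25, b = -0.725, c = 1.
Discriminant D = b^2 - 4ac = (-0.725)^2 - 4*(1.25)*1 = 0.525625 - (5) = -4.474375.
D < 0, so the roots are the complex-conjugate pair z = (-b +/- i sqrt(-D)) / (2a) = 0.29 +/- 0.8461i.
For a conjugate pair |z|^2 = z * conj(z) = (product of roots) = c/a = 1/(1.25) = 0.8, so |z| = sqrt(0.8) = 0.8944 for both roots.
Moduli of all roots: 0.8944, 0.8944.
All moduli strictly greater than 1? No.
Verdict: Not invertible.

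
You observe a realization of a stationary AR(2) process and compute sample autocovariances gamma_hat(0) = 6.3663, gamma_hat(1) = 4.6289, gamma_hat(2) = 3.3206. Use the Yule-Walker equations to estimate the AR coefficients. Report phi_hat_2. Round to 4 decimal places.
\hat\phi_{2} = -0.0150

The Yule-Walker equations for an AR(p) process read, in matrix form,
  Gamma_p phi = r_p,   with   (Gamma_p)_{ij} = gamma(|i - j|),
                       (r_p)_i = gamma(i),   i,j = 1..p.
Substitute the sample gammas (Toeplitz matrix and right-hand side of size 2):
  Gamma_p = [[6.3663, 4.6289], [4.6289, 6.3663]]
  r_p     = [4.6289, 3.3206]
Written out:
  6.3663 phi_1 + 4.6289 phi_2 = 4.6289
  4.6289 phi_1 + 6.3663 phi_2 = 3.3206
Solve by Cramer's rule:
  det = gamma(0)^2 - gamma(1)^2 = (6.3663)^2 - (4.6289)^2 = 40.52977569 - 21.42671521 = 19.10306048
  phi_hat_1 = [gamma(1) gamma(0) - gamma(1) gamma(2)] / det = [(4.6289)(6.3663) - (4.6289)(3.3206)] / 19.10306048 = 14.09824073 / 19.10306048 = 0.738
  phi_hat_2 = [gamma(0) gamma(2) - gamma(1)^2] / det = [(6.3663)(3.3206) - (4.6289)^2] / 19.10306048 = -0.28677943 / 19.10306048 = -0.015
So phi_hat = [0.7380, -0.0150].
Therefore phi_hat_2 = -0.0150.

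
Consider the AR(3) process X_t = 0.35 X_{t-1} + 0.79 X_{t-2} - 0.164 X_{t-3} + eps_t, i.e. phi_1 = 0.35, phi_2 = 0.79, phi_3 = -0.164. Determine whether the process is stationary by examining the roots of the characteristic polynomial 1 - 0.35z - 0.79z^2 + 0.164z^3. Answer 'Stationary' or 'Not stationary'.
\text{Stationary}

The AR(p) characteristic polynomial is P(z) = 1 - 0.35z - 0.79z^2 + 0.164z^3.
Stationarity requires all roots to lie outside the unit circle, i.e. |z| > 1 for every root.
Degree 3: look for a simple real root z0 first, then factor out (1 - z/z0) and solve the remaining quadratic.
Testing z0 = 5: P(5) = 1 + (-0.35)(5) + (-0.79)(5)^2 + (0.164)(5)^3
  = 1 + (-1.75) + (-19.75) + (20.5) = 0.  So z_0 = 5 is a root, |z_0| = 5.
Divide out the factor (1 - 0.2 z) = (1 - z/z0) (since 1/z0 = 0.2):
  P(z) = (1 - 0.2 z)(1 + (-0.15) z + (-0.82) z^2)
  [check: z-coef -0.15 - (0.2) = -0.35; z^2-coef -0.82 - (0.2)(-0.15) = -0.79; z^3-coef -(0.2)(-0.82) = 0.164.]
Remaining roots from the quadratic factor 1 + (-0.15) z + (-0.82) z^2:
  Set 1 + (-0.15) z + (-0.82) z^2 = 0, i.e. a z^2 + b z + c = 0 with a = -0.82, b = -0.15, c = 1.
  Discriminant D = b^2 - 4ac = (-0.15)^2 - 4*(-0.82)*1 = 0.0225 - (-3.28) = 3.3025.
  D >= 0, so the roots are real: z = (-b +/- sqrt(D)) / (2a) = (0.15 +/- 1.817278) / (-1.64).
    z_1 = (0.15 + 1.817278) / (-1.64) = -1.1996,   |z_1| = 1.1996.
    z_2 = (0.15 - 1.817278) / (-1.64) = 1.0166,   |z_2| = 1.0166.
Moduli of all roots: 5.0000, 1.1996, 1.0166.
All moduli strictly greater than 1? Yes.
Verdict: Stationary.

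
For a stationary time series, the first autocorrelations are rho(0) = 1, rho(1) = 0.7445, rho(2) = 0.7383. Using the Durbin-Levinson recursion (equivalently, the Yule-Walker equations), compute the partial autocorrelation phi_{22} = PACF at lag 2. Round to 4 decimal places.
\phi_{22} = 0.4129

The PACF at lag k is phi_{kk}, the last component of the solution
to the Yule-Walker system G_k phi = r_k where
  (G_k)_{ij} = rho(|i - j|), (r_k)_i = rho(i), i,j = 1..k.
Equivalently, Durbin-Levinson gives phi_{kk} iteratively:
  phi_{11} = rho(1)
  phi_{kk} = [rho(k) - sum_{j=1..k-1} phi_{k-1,j} rho(k-j)]
            / [1 - sum_{j=1..k-1} phi_{k-1,j} rho(j)],
  phi_{k,j} = phi_{k-1,j} - phi_{kk} phi_{k-1,k-j},  j = 1..k-1.
Step k = 1:
  phi_11 = rho(1) = 0.7445.
Step k = 2:
  phi_22 = [rho(2) - phi_11 rho(1)] / [1 - phi_11 rho(1)] = [0.7383 - (0.7445)(0.7445)] / [1 - (0.7445)(0.7445)]
         = 0.18401975 / 0.44571975 = 0.4129.
Therefore phi_{22} = 0.4129.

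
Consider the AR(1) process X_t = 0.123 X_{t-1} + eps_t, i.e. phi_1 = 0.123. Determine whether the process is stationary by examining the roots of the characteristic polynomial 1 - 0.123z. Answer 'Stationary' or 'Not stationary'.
\text{Stationary}

The AR(p) characteristic polynomial is P(z) = 1 - 0.123z.
Stationarity requires all roots to lie outside the unit circle, i.e. |z| > 1 for every root.
This is linear in z: 1 + (-0.123) z = 0  =>  z = -1/(-0.123) = 8.130081,  |z| = 8.130081.
Moduli of all roots: 8.1301.
All moduli strictly greater than 1? Yes.
Verdict: Stationary.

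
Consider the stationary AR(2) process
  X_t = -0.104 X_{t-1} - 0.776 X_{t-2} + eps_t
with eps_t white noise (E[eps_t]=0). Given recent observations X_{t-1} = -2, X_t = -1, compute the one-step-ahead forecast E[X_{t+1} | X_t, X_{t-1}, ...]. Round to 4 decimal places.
E[X_{t+1} \mid \mathcal F_t] = 1.6560

For an AR(p) model X_t = c + sum_i phi_i X_{t-i} + eps_t, the
one-step-ahead conditional mean is
  E[X_{t+1} | X_t, ...] = c + sum_i phi_i X_{t+1-i}.
Substitute known values:
  E[X_{t+1} | ...] = (-0.104) * (-1) + (-0.776) * (-2)
                   = 1.6560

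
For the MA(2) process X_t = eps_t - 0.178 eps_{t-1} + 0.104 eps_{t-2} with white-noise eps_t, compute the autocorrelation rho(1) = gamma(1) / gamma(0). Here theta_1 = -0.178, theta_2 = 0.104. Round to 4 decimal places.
\rho(1) = -0.1885

For an MA(q) process with theta_0 = 1, the autocovariance is
  gamma(k) = sigma^2 * sum_{i=0..q-k} theta_i * theta_{i+k},
and rho(k) = gamma(k) / gamma(0). Sigma^2 cancels.
  numerator   = (1)*(-0.178) + (-0.178)*(0.104) = -0.196512.
  denominator = (1)^2 + (-0.178)^2 + (0.104)^2 = 1.0425.
  rho(1) = -0.196512 / 1.0425 = -0.1885.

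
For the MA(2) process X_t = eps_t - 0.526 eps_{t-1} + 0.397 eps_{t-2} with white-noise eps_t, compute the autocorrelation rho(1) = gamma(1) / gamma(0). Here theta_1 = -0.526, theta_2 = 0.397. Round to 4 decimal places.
\rho(1) = -0.5123

For an MA(q) process with theta_0 = 1, the autocovariance is
  gamma(k) = sigma^2 * sum_{i=0..q-k} theta_i * theta_{i+k},
and rho(k) = gamma(k) / gamma(0). Sigma^2 cancels.
  numerator   = (1)*(-0.526) + (-0.526)*(0.397) = -0.734822.
  denominator = (1)^2 + (-0.526)^2 + (0.397)^2 = 1.434285.
  rho(1) = -0.734822 / 1.434285 = -0.5123.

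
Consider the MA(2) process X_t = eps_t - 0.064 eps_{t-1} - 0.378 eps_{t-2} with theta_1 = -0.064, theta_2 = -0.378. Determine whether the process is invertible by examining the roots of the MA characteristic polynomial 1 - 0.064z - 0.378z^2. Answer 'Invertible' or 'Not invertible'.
\text{Invertible}

The MA(q) characteristic polynomial is P(z) = 1 - 0.064z - 0.378z^2.
Invertibility requires all roots to lie outside the unit circle, i.e. |z| > 1 for every root.
Set 1 + (-0.064) z + (-0.378) z^2 = 0, i.e. a z^2 + b z + c = 0 with a = -0.378, b = -0.064, c = 1.
Discriminant D = b^2 - 4ac = (-0.064)^2 - 4*(-0.378)*1 = 0.004096 - (-1.512) = 1.516096.
D >= 0, so the roots are real: z = (-b +/- sqrt(D)) / (2a) = (0.064 +/- 1.231299) / (-0.756).
  z_1 = (0.064 + 1.231299) / (-0.756) = -1.7134,   |z_1| = 1.7134.
  z_2 = (0.064 - 1.231299) / (-0.756) = 1.544,   |z_2| = 1.544.
Moduli of all roots: 1.7134, 1.5440.
All moduli strictly greater than 1? Yes.
Verdict: Invertible.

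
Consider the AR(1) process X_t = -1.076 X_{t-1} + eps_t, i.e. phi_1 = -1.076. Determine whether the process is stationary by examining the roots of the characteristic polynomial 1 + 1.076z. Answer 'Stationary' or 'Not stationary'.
\text{Not stationary}

The AR(p) characteristic polynomial is P(z) = 1 + 1.076z.
Stationarity requires all roots to lie outside the unit circle, i.e. |z| > 1 for every root.
This is linear in z: 1 + (1.076) z = 0  =>  z = -1/(1.076) = -0.929368,  |z| = 0.929368.
Moduli of all roots: 0.9294.
All moduli strictly greater than 1? No.
Verdict: Not stationary.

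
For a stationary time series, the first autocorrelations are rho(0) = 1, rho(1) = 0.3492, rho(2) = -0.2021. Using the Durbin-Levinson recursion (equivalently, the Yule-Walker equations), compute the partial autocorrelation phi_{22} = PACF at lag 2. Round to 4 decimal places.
\phi_{22} = -0.3690

The PACF at lag k is phi_{kk}, the last component of the solution
to the Yule-Walker system G_k phi = r_k where
  (G_k)_{ij} = rho(|i - j|), (r_k)_i = rho(i), i,j = 1..k.
Equivalently, Durbin-Levinson gives phi_{kk} iteratively:
  phi_{11} = rho(1)
  phi_{kk} = [rho(k) - sum_{j=1..k-1} phi_{k-1,j} rho(k-j)]
            / [1 - sum_{j=1..k-1} phi_{k-1,j} rho(j)],
  phi_{k,j} = phi_{k-1,j} - phi_{kk} phi_{k-1,k-j},  j = 1..k-1.
Step k = 1:
  phi_11 = rho(1) = 0.3492.
Step k = 2:
  phi_22 = [rho(2) - phi_11 rho(1)] / [1 - phi_11 rho(1)] = [-0.2021 - (0.3492)(0.3492)] / [1 - (0.3492)(0.3492)]
         = -0.32404064 / 0.87805936 = -0.369.
Therefore phi_{22} = -0.3690.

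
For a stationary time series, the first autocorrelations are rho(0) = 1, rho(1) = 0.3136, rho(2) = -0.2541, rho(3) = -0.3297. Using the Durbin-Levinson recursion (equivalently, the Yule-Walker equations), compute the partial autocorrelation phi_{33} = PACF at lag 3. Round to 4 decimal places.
\phi_{33} = -0.1260

The PACF at lag k is phi_{kk}, the last component of the solution
to the Yule-Walker system G_k phi = r_k where
  (G_k)_{ij} = rho(|i - j|), (r_k)_i = rho(i), i,j = 1..k.
Equivalently, Durbin-Levinson gives phi_{kk} iteratively:
  phi_{11} = rho(1)
  phi_{kk} = [rho(k) - sum_{j=1..k-1} phi_{k-1,j} rho(k-j)]
            / [1 - sum_{j=1..k-1} phi_{k-1,j} rho(j)],
  phi_{k,j} = phi_{k-1,j} - phi_{kk} phi_{k-1,k-j},  j = 1..k-1.
Step k = 1:
  phi_11 = rho(1) = 0.3136.
Step k = 2:
  phi_22 = [rho(2) - phi_11 rho(1)] / [1 - phi_11 rho(1)] = [-0.2541 - (0.3136)(0.3136)] / [1 - (0.3136)(0.3136)]
         = -0.35244496 / 0.90165504 = -0.390887.
  Update: phi_21 = phi_11 - phi_22 phi_11 = 0.3136 - (-0.390887)(0.3136) = 0.436182.
Step k = 3:
  phi_33 = [rho(3) - phi_21 rho(2) - phi_22 rho(1)] / [1 - phi_21 rho(1) - phi_22 rho(2)]
    numerator   = -0.3297 - (0.436182)(-0.2541) - (-0.390887)(0.3136) = -0.09628407
    denominator = 1 - (0.436182)(0.3136) - (-0.390887)(-0.2541) = 0.76388899
  phi_33 = -0.09628407 / 0.76388899 = -0.126.
Therefore phi_{33} = -0.1260.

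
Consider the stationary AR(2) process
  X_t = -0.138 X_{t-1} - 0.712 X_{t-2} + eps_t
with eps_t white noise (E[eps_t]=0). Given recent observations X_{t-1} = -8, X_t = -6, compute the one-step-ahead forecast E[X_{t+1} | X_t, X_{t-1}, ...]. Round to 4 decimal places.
E[X_{t+1} \mid \mathcal F_t] = 6.5240

For an AR(p) model X_t = c + sum_i phi_i X_{t-i} + eps_t, the
one-step-ahead conditional mean is
  E[X_{t+1} | X_t, ...] = c + sum_i phi_i X_{t+1-i}.
Substitute known values:
  E[X_{t+1} | ...] = (-0.138) * (-6) + (-0.712) * (-8)
                   = 6.5240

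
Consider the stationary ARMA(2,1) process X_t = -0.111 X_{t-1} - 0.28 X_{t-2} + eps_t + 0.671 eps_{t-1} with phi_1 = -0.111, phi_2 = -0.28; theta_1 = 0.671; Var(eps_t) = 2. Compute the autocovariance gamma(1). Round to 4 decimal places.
\gamma(1) = 0.7955

Multiply the model equation by X_{t-k} and take expectations. With theta_0 = psi_0 = 1 and psi_j the MA(infinity) weights, this gives
  gamma(k) - sum_i phi_i gamma(k-i) = c_k,
  c_k = sigma^2 * sum_{j=k..q} theta_j psi_{j-k}   (c_k = 0 for k > q),
using gamma(-m) = gamma(m).
psi-weights needed (psi_j = theta_j + sum_i phi_i psi_{j-i}):
  psi_1 = theta_1 + phi_1 = 0.671 + (-0.111) = 0.56
Right-hand sides:
  c_0 = sigma^2 (1 + theta_1 psi_1) = 2 * (1 + (0.671)(0.56)) = 2 * 1.37576 = 2.75152
  c_1 = sigma^2 theta_1 = 2 * (0.671) = 1.342
  c_2 = 0
Equations for k = 0, 1, 2 (AR order 2, c_2 = 0):
  (E0) gamma(0) = phi_1 gamma(1) + phi_2 gamma(2) + c_0
  (E1) gamma(1) = phi_1 gamma(0) + phi_2 gamma(1) + c_1
  (E2) gamma(2) = phi_1 gamma(1) + phi_2 gamma(0)
From (E1): gamma(1) = A gamma(0) + B with
  A = phi_1 / (1 - phi_2) = -0.111 / 1.28 = -0.086719,   B = c_1 / (1 - phi_2) = 1.342 / 1.28 = 1.048438.
Insert (E2) into (E0): gamma(0) (1 - phi_2^2) = phi_1 (1 + phi_2) gamma(1) + c_0.
  phi_1 (1 + phi_2) = (-0.111)(0.72) = -0.07992,   1 - phi_2^2 = 0.9216.
Replace gamma(1) by A gamma(0) + B and collect gamma(0):
  gamma(0) [0.9216 - (-0.07992)(-0.086719)] = (-0.07992)(1.048438) + 2.75152
  gamma(0) * 0.914669 = 2.667729
  gamma(0) = 2.667729 / 0.914669 = 2.916604.
  gamma(1) = A gamma(0) + B = (-0.086719)(2.916604) + (1.048438) = 0.795513.
Therefore gamma(1) = 0.7955 (to 4 decimal places).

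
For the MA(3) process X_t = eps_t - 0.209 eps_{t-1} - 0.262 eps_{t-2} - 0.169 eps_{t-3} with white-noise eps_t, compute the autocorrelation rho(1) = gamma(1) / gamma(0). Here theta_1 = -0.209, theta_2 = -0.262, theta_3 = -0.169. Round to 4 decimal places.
\rho(1) = -0.0964

For an MA(q) process with theta_0 = 1, the autocovariance is
  gamma(k) = sigma^2 * sum_{i=0..q-k} theta_i * theta_{i+k},
and rho(k) = gamma(k) / gamma(0). Sigma^2 cancels.
  numerator   = (1)*(-0.209) + (-0.209)*(-0.262) + (-0.262)*(-0.169) = -0.109964.
  denominator = (1)^2 + (-0.209)^2 + (-0.262)^2 + (-0.169)^2 = 1.140886.
  rho(1) = -0.109964 / 1.140886 = -0.0964.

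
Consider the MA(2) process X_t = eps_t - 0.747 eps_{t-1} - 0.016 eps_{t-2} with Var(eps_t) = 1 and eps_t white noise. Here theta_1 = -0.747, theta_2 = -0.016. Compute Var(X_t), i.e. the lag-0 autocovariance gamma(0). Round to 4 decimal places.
\gamma(0) = 1.5583

For an MA(q) process X_t = eps_t + sum_i theta_i eps_{t-i} with
Var(eps_t) = sigma^2, the variance is
  gamma(0) = sigma^2 * (1 + sum_i theta_i^2).
  sum_i theta_i^2 = (-0.747)^2 + (-0.016)^2 = 0.558009 + 0.000256 = 0.558265.
  gamma(0) = 1 * (1 + 0.558265) = 1 * 1.558265 = 1.558265, which rounds to 1.5583.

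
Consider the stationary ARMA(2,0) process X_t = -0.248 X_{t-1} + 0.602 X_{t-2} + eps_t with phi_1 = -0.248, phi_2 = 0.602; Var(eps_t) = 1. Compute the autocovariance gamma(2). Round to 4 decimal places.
\gamma(2) = 1.9397

Multiply the model equation by X_{t-k} and take expectations. With theta_0 = psi_0 = 1 and psi_j the MA(infinity) weights, this gives
  gamma(k) - sum_i phi_i gamma(k-i) = c_k,
  c_k = sigma^2 * sum_{j=k..q} theta_j psi_{j-k}   (c_k = 0 for k > q),
using gamma(-m) = gamma(m).
Pure AR (q = 0): c_0 = sigma^2 = 1, c_k = 0 for k >= 1.
Equations for k = 0, 1, 2 (AR order 2, c_2 = 0):
  (E0) gamma(0) = phi_1 gamma(1) + phi_2 gamma(2) + c_0
  (E1) gamma(1) = phi_1 gamma(0) + phi_2 gamma(1) + c_1
  (E2) gamma(2) = phi_1 gamma(1) + phi_2 gamma(0)
From (E1): gamma(1) = A gamma(0) + B with
  A = phi_1 / (1 - phi_2) = -0.248 / 0.398 = -0.623116,   B = c_1 / (1 - phi_2) = 0 / 0.398 = 0.
Insert (E2) into (E0): gamma(0) (1 - phi_2^2) = phi_1 (1 + phi_2) gamma(1) + c_0.
  phi_1 (1 + phi_2) = (-0.248)(1.602) = -0.397296,   1 - phi_2^2 = 0.637596.
Replace gamma(1) by A gamma(0) + B and collect gamma(0):
  gamma(0) [0.637596 - (-0.397296)(-0.623116)] = c_0 = 1
  gamma(0) * 0.390035 = 1
  gamma(0) = 1 / 0.390035 = 2.563875.
  gamma(1) = A gamma(0) = (-0.623116)(2.563875) = -1.59759.
  gamma(2) = phi_1 gamma(1) + phi_2 gamma(0) = (-0.248)(-1.59759) + (0.602)(2.563875) = 1.939655.
Therefore gamma(2) = 1.9397 (to 4 decimal places).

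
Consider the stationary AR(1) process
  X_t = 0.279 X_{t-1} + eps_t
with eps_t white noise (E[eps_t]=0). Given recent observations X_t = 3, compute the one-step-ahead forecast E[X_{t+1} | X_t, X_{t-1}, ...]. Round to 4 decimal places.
E[X_{t+1} \mid \mathcal F_t] = 0.8370

For an AR(p) model X_t = c + sum_i phi_i X_{t-i} + eps_t, the
one-step-ahead conditional mean is
  E[X_{t+1} | X_t, ...] = c + sum_i phi_i X_{t+1-i}.
Substitute known values:
  E[X_{t+1} | ...] = (0.279) * (3)
                   = 0.8370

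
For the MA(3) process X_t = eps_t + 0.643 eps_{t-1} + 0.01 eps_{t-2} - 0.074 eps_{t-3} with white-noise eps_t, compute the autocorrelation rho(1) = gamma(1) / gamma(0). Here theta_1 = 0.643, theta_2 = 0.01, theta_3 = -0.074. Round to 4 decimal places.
\rho(1) = 0.4571

For an MA(q) process with theta_0 = 1, the autocovariance is
  gamma(k) = sigma^2 * sum_{i=0..q-k} theta_i * theta_{i+k},
and rho(k) = gamma(k) / gamma(0). Sigma^2 cancels.
  numerator   = (1)*(0.643) + (0.643)*(0.01) + (0.01)*(-0.074) = 0.64869.
  denominator = (1)^2 + (0.643)^2 + (0.01)^2 + (-0.074)^2 = 1.419025.
  rho(1) = 0.64869 / 1.419025 = 0.4571.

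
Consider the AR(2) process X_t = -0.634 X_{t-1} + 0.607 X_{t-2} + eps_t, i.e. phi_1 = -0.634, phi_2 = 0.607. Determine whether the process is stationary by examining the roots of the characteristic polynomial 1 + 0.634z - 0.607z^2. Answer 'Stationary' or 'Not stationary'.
\text{Not stationary}

The AR(p) characteristic polynomial is P(z) = 1 + 0.634z - 0.607z^2.
Stationarity requires all roots to lie outside the unit circle, i.e. |z| > 1 for every root.
Set 1 + (0.634) z + (-0.607) z^2 = 0, i.e. a z^2 + b z + c = 0 with a = -0.607, b = 0.634, c = 1.
Discriminant D = b^2 - 4ac = (0.634)^2 - 4*(-0.607)*1 = 0.401956 - (-2.428) = 2.829956.
D >= 0, so the roots are real: z = (-b +/- sqrt(D)) / (2a) = (-0.634 +/- 1.682247) / (-1.214).
  z_1 = (-0.634 + 1.682247) / (-1.214) = -0.8635,   |z_1| = 0.8635.
  z_2 = (-0.634 - 1.682247) / (-1.214) = 1.9079,   |z_2| = 1.9079.
Moduli of all roots: 0.8635, 1.9079.
All moduli strictly greater than 1? No.
Verdict: Not stationary.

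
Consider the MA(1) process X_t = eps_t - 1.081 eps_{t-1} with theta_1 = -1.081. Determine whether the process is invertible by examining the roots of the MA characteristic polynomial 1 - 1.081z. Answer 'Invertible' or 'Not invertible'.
\text{Not invertible}

The MA(q) characteristic polynomial is P(z) = 1 - 1.081z.
Invertibility requires all roots to lie outside the unit circle, i.e. |z| > 1 for every root.
This is linear in z: 1 + (-1.081) z = 0  =>  z = -1/(-1.081) = 0.925069,  |z| = 0.925069.
Moduli of all roots: 0.9251.
All moduli strictly greater than 1? No.
Verdict: Not invertible.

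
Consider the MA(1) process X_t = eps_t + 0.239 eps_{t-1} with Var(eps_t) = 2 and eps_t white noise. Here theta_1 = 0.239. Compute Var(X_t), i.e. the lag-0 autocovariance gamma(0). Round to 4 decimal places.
\gamma(0) = 2.1142

For an MA(q) process X_t = eps_t + sum_i theta_i eps_{t-i} with
Var(eps_t) = sigma^2, the variance is
  gamma(0) = sigma^2 * (1 + sum_i theta_i^2).
  sum_i theta_i^2 = (0.239)^2 = 0.057121.
  gamma(0) = 2 * (1 + 0.057121) = 2 * 1.057121 = 2.114242, which rounds to 2.1142.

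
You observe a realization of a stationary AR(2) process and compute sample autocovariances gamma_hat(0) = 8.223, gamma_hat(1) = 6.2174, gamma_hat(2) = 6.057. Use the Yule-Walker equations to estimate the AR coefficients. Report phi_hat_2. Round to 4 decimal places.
\hat\phi_{2} = 0.3850

The Yule-Walker equations for an AR(p) process read, in matrix form,
  Gamma_p phi = r_p,   with   (Gamma_p)_{ij} = gamma(|i - j|),
                       (r_p)_i = gamma(i),   i,j = 1..p.
Substitute the sample gammas (Toeplitz matrix and right-hand side of size 2):
  Gamma_p = [[8.223, 6.2174], [6.2174, 8.223]]
  r_p     = [6.2174, 6.057]
Written out:
  8.223 phi_1 + 6.2174 phi_2 = 6.2174
  6.2174 phi_1 + 8.223 phi_2 = 6.057
Solve by Cramer's rule:
  det = gamma(0)^2 - gamma(1)^2 = (8.223)^2 - (6.2174)^2 = 67.617729 - 38.65606276 = 28.96166624
  phi_hat_1 = [gamma(1) gamma(0) - gamma(1) gamma(2)] / det = [(6.2174)(8.223) - (6.2174)(6.057)] / 28.96166624 = 13.4668884 / 28.96166624 = 0.465
  phi_hat_2 = [gamma(0) gamma(2) - gamma(1)^2] / det = [(8.223)(6.057) - (6.2174)^2] / 28.96166624 = 11.15064824 / 28.96166624 = 0.385
So phi_hat = [0.4650, 0.3850].
Therefore phi_hat_2 = 0.3850.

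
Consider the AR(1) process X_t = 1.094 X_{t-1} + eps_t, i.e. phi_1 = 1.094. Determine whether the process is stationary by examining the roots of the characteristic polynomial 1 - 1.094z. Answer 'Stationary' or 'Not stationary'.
\text{Not stationary}

The AR(p) characteristic polynomial is P(z) = 1 - 1.094z.
Stationarity requires all roots to lie outside the unit circle, i.e. |z| > 1 for every root.
This is linear in z: 1 + (-1.094) z = 0  =>  z = -1/(-1.094) = 0.914077,  |z| = 0.914077.
Moduli of all roots: 0.9141.
All moduli strictly greater than 1? No.
Verdict: Not stationary.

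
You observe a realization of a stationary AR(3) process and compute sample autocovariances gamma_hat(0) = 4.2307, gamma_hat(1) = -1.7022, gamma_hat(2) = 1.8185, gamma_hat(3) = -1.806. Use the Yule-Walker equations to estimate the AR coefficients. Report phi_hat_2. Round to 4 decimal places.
\hat\phi_{2} = 0.2540

The Yule-Walker equations for an AR(p) process read, in matrix form,
  Gamma_p phi = r_p,   with   (Gamma_p)_{ij} = gamma(|i - j|),
                       (r_p)_i = gamma(i),   i,j = 1..p.
Substitute the sample gammas (Toeplitz matrix and right-hand side of size 3):
  Gamma_p = [[4.2307, -1.7022, 1.8185], [-1.7022, 4.2307, -1.7022], [1.8185, -1.7022, 4.2307]]
  r_p     = [-1.7022, 1.8185, -1.806]
Written out (R1..R3):
  (R1) 4.2307 phi_1 - 1.7022 phi_2 + 1.8185 phi_3 = -1.7022
  (R2) -1.7022 phi_1 + 4.2307 phi_2 - 1.7022 phi_3 = 1.8185
  (R3) 1.8185 phi_1 - 1.7022 phi_2 + 4.2307 phi_3 = -1.806
Gaussian elimination:
  R2 <- R2 - (-1.7022/4.2307) R1 = R2 - (-0.402345) R1:  3.545829 phi_2 - 0.970536 phi_3 = 1.133629
  R3 <- R3 - (1.8185/4.2307) R1 = R3 - (0.429834) R1:  -0.970536 phi_2 + 3.449046 phi_3 = -1.074336
  R3 <- R3 - (-0.970536/3.545829) R2 = R3 - (-0.273712) R2:  3.183399 phi_3 = -0.764048
Back-substitution:
  phi_hat_3 = -0.764048 / 3.183399 = -0.24001
  phi_hat_2 = (1.133629 - (-0.970536)(-0.24001)) / 3.545829 = 0.254014
  phi_hat_1 = (-1.7022 - (-1.7022)(0.254014) - (1.8185)(-0.24001)) / 4.2307 = -0.196979
So phi_hat = [-0.1970, 0.2540, -0.2400].
Therefore phi_hat_2 = 0.2540.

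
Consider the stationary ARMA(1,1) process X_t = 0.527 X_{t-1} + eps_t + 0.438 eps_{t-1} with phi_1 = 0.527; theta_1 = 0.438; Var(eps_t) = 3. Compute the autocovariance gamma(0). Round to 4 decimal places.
\gamma(0) = 6.8679

Multiply the model equation by X_{t-k} and take expectations. With theta_0 = psi_0 = 1 and psi_j the MA(infinity) weights, this gives
  gamma(k) - sum_i phi_i gamma(k-i) = c_k,
  c_k = sigma^2 * sum_{j=k..q} theta_j psi_{j-k}   (c_k = 0 for k > q),
using gamma(-m) = gamma(m).
psi-weights needed (psi_j = theta_j + sum_i phi_i psi_{j-i}):
  psi_1 = theta_1 + phi_1 = 0.438 + (0.527) = 0.965
Right-hand sides:
  c_0 = sigma^2 (1 + theta_1 psi_1) = 3 * (1 + (0.438)(0.965)) = 3 * 1.42267 = 4.26801
  c_1 = sigma^2 theta_1 = 3 * (0.438) = 1.314
  c_2 = 0
Equations for k = 0 and k = 1 (AR order 1):
  gamma(0) = phi_1 gamma(1) + c_0
  gamma(1) = phi_1 gamma(0) + c_1
Substituting the second into the first: gamma(0) (1 - phi_1^2) = c_0 + phi_1 c_1, so
  gamma(0) = (c_0 + phi_1 c_1) / (1 - phi_1^2) = (4.26801 + (0.527)(1.314)) / (1 - (0.527)^2) = 4.960488 / 0.722271 = 6.867904.
Therefore gamma(0) = 6.8679 (to 4 decimal places).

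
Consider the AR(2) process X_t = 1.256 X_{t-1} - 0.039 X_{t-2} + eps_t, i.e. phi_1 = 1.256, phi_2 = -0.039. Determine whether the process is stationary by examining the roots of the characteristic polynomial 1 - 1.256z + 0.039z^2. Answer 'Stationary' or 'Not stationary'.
\text{Not stationary}

The AR(p) characteristic polynomial is P(z) = 1 - 1.256z + 0.039z^2.
Stationarity requires all roots to lie outside the unit circle, i.e. |z| > 1 for every root.
Set 1 + (-1.256) z + (0.039) z^2 = 0, i.e. a z^2 + b z + c = 0 with a = 0.039, b = -1.256, c = 1.
Discriminant D = b^2 - 4ac = (-1.256)^2 - 4*(0.039)*1 = 1.577536 - (0.156) = 1.421536.
D >= 0, so the roots are real: z = (-b +/- sqrt(D)) / (2a) = (1.256 +/- 1.192282) / (0.078).
  z_1 = (1.256 + 1.192282) / (0.078) = 31.3882,   |z_1| = 31.3882.
  z_2 = (1.256 - 1.192282) / (0.078) = 0.8169,   |z_2| = 0.8169.
Moduli of all roots: 31.3882, 0.8169.
All moduli strictly greater than 1? No.
Verdict: Not stationary.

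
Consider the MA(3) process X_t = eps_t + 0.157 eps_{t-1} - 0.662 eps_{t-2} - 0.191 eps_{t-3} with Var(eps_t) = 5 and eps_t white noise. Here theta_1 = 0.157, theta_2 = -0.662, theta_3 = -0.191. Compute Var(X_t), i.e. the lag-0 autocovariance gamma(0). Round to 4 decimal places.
\gamma(0) = 7.4969

For an MA(q) process X_t = eps_t + sum_i theta_i eps_{t-i} with
Var(eps_t) = sigma^2, the variance is
  gamma(0) = sigma^2 * (1 + sum_i theta_i^2).
  sum_i theta_i^2 = (0.157)^2 + (-0.662)^2 + (-0.191)^2 = 0.024649 + 0.438244 + 0.036481 = 0.499374.
  gamma(0) = 5 * (1 + 0.499374) = 5 * 1.499374 = 7.49687, which rounds to 7.4969.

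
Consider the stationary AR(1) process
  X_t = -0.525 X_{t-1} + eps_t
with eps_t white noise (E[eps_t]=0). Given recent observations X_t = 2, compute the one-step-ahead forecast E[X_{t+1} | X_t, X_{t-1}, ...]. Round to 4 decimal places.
E[X_{t+1} \mid \mathcal F_t] = -1.0500

For an AR(p) model X_t = c + sum_i phi_i X_{t-i} + eps_t, the
one-step-ahead conditional mean is
  E[X_{t+1} | X_t, ...] = c + sum_i phi_i X_{t+1-i}.
Substitute known values:
  E[X_{t+1} | ...] = (-0.525) * (2)
                   = -1.0500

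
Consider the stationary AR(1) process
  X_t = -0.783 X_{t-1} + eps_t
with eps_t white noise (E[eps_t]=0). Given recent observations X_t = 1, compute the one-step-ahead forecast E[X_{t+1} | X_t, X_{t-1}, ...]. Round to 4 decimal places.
E[X_{t+1} \mid \mathcal F_t] = -0.7830

For an AR(p) model X_t = c + sum_i phi_i X_{t-i} + eps_t, the
one-step-ahead conditional mean is
  E[X_{t+1} | X_t, ...] = c + sum_i phi_i X_{t+1-i}.
Substitute known values:
  E[X_{t+1} | ...] = (-0.783) * (1)
                   = -0.7830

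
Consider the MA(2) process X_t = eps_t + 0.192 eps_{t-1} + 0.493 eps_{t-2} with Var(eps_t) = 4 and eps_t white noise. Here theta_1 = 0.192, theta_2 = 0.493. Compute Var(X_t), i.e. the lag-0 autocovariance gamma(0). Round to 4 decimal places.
\gamma(0) = 5.1197

For an MA(q) process X_t = eps_t + sum_i theta_i eps_{t-i} with
Var(eps_t) = sigma^2, the variance is
  gamma(0) = sigma^2 * (1 + sum_i theta_i^2).
  sum_i theta_i^2 = (0.192)^2 + (0.493)^2 = 0.036864 + 0.243049 = 0.279913.
  gamma(0) = 4 * (1 + 0.279913) = 4 * 1.279913 = 5.119652, which rounds to 5.1197.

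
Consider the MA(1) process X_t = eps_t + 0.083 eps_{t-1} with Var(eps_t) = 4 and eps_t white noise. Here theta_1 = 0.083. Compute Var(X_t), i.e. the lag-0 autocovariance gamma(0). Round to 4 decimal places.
\gamma(0) = 4.0276

For an MA(q) process X_t = eps_t + sum_i theta_i eps_{t-i} with
Var(eps_t) = sigma^2, the variance is
  gamma(0) = sigma^2 * (1 + sum_i theta_i^2).
  sum_i theta_i^2 = (0.083)^2 = 0.006889.
  gamma(0) = 4 * (1 + 0.006889) = 4 * 1.006889 = 4.027556, which rounds to 4.0276.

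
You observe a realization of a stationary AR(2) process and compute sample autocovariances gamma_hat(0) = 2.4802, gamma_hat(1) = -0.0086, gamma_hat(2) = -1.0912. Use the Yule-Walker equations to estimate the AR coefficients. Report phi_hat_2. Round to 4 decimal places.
\hat\phi_{2} = -0.4400

The Yule-Walker equations for an AR(p) process read, in matrix form,
  Gamma_p phi = r_p,   with   (Gamma_p)_{ij} = gamma(|i - j|),
                       (r_p)_i = gamma(i),   i,j = 1..p.
Substitute the sample gammas (Toeplitz matrix and right-hand side of size 2):
  Gamma_p = [[2.4802, -0.0086], [-0.0086, 2.4802]]
  r_p     = [-0.0086, -1.0912]
Written out:
  2.4802 phi_1 - 0.0086 phi_2 = -0.0086
  -0.0086 phi_1 + 2.4802 phi_2 = -1.0912
Solve by Cramer's rule:
  det = gamma(0)^2 - gamma(1)^2 = (2.4802)^2 - (-0.0086)^2 = 6.15139204 - 0.00007396 = 6.15131808
  phi_hat_1 = [gamma(1) gamma(0) - gamma(1) gamma(2)] / det = [(-0.0086)(2.4802) - (-0.0086)(-1.0912)] / 6.15131808 = -0.03071404 / 6.15131808 = -0.005
  phi_hat_2 = [gamma(0) gamma(2) - gamma(1)^2] / det = [(2.4802)(-1.0912) - (-0.0086)^2] / 6.15131808 = -2.7064682 / 6.15131808 = -0.44
So phi_hat = [-0.0050, -0.4400].
Therefore phi_hat_2 = -0.4400.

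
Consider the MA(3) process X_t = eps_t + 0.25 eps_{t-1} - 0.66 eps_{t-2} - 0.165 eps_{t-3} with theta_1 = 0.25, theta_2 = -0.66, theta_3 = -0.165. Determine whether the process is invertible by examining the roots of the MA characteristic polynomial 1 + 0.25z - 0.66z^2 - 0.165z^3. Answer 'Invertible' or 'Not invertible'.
\text{Invertible}

The MA(q) characteristic polynomial is P(z) = 1 + 0.25z - 0.66z^2 - 0.165z^3.
Invertibility requires all roots to lie outside the unit circle, i.e. |z| > 1 for every root.
Degree 3: look for a simple real root z0 first, then factor out (1 - z/z0) and solve the remaining quadratic.
Testing z0 = -4: P(-4) = 1 + (0.25)(-4) + (-0.66)(-4)^2 + (-0.165)(-4)^3
  = 1 + (-1) + (-10.56) + (10.56) = 0.  So z_0 = -4 is a root, |z_0| = 4.
Divide out the factor (1 + 0.25 z) = (1 - z/z0) (since 1/z0 = -0.25):
  P(z) = (1 + 0.25 z)(1 + (0) z + (-0.66) z^2)
  [check: z-coef 0 - (-0.25) = 0.25; z^2-coef -0.66 - (-0.25)(0) = -0.66; z^3-coef -(-0.25)(-0.66) = -0.165.]
Remaining roots from the quadratic factor 1 + (0) z + (-0.66) z^2:
  Set 1 + (0) z + (-0.66) z^2 = 0, i.e. a z^2 + b z + c = 0 with a = -0.66, b = 0, c = 1.
  Discriminant D = b^2 - 4ac = (0)^2 - 4*(-0.66)*1 = 0 - (-2.64) = 2.64.
  D >= 0, so the roots are real: z = (-b +/- sqrt(D)) / (2a) = (0 +/- 1.624808) / (-1.32).
    z_1 = (0 + 1.624808) / (-1.32) = -1.2309,   |z_1| = 1.2309.
    z_2 = (0 - 1.624808) / (-1.32) = 1.2309,   |z_2| = 1.2309.
Moduli of all roots: 4.0000, 1.2309, 1.2309.
All moduli strictly greater than 1? Yes.
Verdict: Invertible.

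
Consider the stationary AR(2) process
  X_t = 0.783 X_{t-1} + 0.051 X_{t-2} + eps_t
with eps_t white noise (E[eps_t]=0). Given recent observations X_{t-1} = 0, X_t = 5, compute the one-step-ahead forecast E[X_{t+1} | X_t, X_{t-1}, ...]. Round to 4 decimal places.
E[X_{t+1} \mid \mathcal F_t] = 3.9150

For an AR(p) model X_t = c + sum_i phi_i X_{t-i} + eps_t, the
one-step-ahead conditional mean is
  E[X_{t+1} | X_t, ...] = c + sum_i phi_i X_{t+1-i}.
Substitute known values:
  E[X_{t+1} | ...] = (0.783) * (5) + (0.051) * (0)
                   = 3.9150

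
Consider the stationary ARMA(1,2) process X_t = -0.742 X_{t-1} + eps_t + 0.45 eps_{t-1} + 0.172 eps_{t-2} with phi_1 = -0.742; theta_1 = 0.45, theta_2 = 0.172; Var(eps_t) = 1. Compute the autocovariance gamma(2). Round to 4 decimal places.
\gamma(2) = 0.6579

Multiply the model equation by X_{t-k} and take expectations. With theta_0 = psi_0 = 1 and psi_j the MA(infinity) weights, this gives
  gamma(k) - sum_i phi_i gamma(k-i) = c_k,
  c_k = sigma^2 * sum_{j=k..q} theta_j psi_{j-k}   (c_k = 0 for k > q),
using gamma(-m) = gamma(m).
psi-weights needed (psi_j = theta_j + sum_i phi_i psi_{j-i}):
  psi_1 = theta_1 + phi_1 = 0.45 + (-0.742) = -0.292
  psi_2 = theta_2 + phi_1 psi_1 = 0.172 + (-0.742)(-0.292) = 0.388664
Right-hand sides:
  c_0 = sigma^2 (1 + theta_1 psi_1 + theta_2 psi_2) = 1 * (1 + (0.45)(-0.292) + (0.172)(0.388664)) = 1 * 0.93545 = 0.93545
  c_1 = sigma^2 (theta_1 + theta_2 psi_1) = 1 * (0.45 + (0.172)(-0.292)) = 0.399776
  c_2 = sigma^2 theta_2 = 1 * (0.172) = 0.172
Equations for k = 0 and k = 1 (AR order 1):
  gamma(0) = phi_1 gamma(1) + c_0
  gamma(1) = phi_1 gamma(0) + c_1
Substituting the second into the first: gamma(0) (1 - phi_1^2) = c_0 + phi_1 c_1, so
  gamma(0) = (c_0 + phi_1 c_1) / (1 - phi_1^2) = (0.93545 + (-0.742)(0.399776)) / (1 - (-0.742)^2) = 0.638816 / 0.449436 = 1.421373.
  gamma(1) = phi_1 gamma(0) + c_1 = (-0.742)(1.421373) + (0.399776) = -0.654883.
For k = 2: gamma(2) = phi_1 gamma(1) + c_2
  = (-0.742)(-0.654883) + (0.172) = 0.657923.
Therefore gamma(2) = 0.6579 (to 4 decimal places).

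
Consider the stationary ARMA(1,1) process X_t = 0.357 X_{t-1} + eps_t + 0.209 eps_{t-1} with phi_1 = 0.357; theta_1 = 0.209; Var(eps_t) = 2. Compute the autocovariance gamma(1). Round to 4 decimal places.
\gamma(1) = 1.3941

Multiply the model equation by X_{t-k} and take expectations. With theta_0 = psi_0 = 1 and psi_j the MA(infinity) weights, this gives
  gamma(k) - sum_i phi_i gamma(k-i) = c_k,
  c_k = sigma^2 * sum_{j=k..q} theta_j psi_{j-k}   (c_k = 0 for k > q),
using gamma(-m) = gamma(m).
psi-weights needed (psi_j = theta_j + sum_i phi_i psi_{j-i}):
  psi_1 = theta_1 + phi_1 = 0.209 + (0.357) = 0.566
Right-hand sides:
  c_0 = sigma^2 (1 + theta_1 psi_1) = 2 * (1 + (0.209)(0.566)) = 2 * 1.118294 = 2.236588
  c_1 = sigma^2 theta_1 = 2 * (0.209) = 0.418
  c_2 = 0
Equations for k = 0 and k = 1 (AR order 1):
  gamma(0) = phi_1 gamma(1) + c_0
  gamma(1) = phi_1 gamma(0) + c_1
Substituting the second into the first: gamma(0) (1 - phi_1^2) = c_0 + phi_1 c_1, so
  gamma(0) = (c_0 + phi_1 c_1) / (1 - phi_1^2) = (2.236588 + (0.357)(0.418)) / (1 - (0.357)^2) = 2.385814 / 0.872551 = 2.734297.
  gamma(1) = phi_1 gamma(0) + c_1 = (0.357)(2.734297) + (0.418) = 1.394144.
Therefore gamma(1) = 1.3941 (to 4 decimal places).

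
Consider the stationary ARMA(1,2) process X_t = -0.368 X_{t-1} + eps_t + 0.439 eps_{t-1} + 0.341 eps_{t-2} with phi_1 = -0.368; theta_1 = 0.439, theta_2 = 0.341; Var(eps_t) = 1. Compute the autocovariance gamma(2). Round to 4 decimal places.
\gamma(2) = 0.3222

Multiply the model equation by X_{t-k} and take expectations. With theta_0 = psi_0 = 1 and psi_j the MA(infinity) weights, this gives
  gamma(k) - sum_i phi_i gamma(k-i) = c_k,
  c_k = sigma^2 * sum_{j=k..q} theta_j psi_{j-k}   (c_k = 0 for k > q),
using gamma(-m) = gamma(m).
psi-weights needed (psi_j = theta_j + sum_i phi_i psi_{j-i}):
  psi_1 = theta_1 + phi_1 = 0.439 + (-0.368) = 0.071
  psi_2 = theta_2 + phi_1 psi_1 = 0.341 + (-0.368)(0.071) = 0.314872
Right-hand sides:
  c_0 = sigma^2 (1 + theta_1 psi_1 + theta_2 psi_2) = 1 * (1 + (0.439)(0.071) + (0.341)(0.314872)) = 1 * 1.13854 = 1.13854
  c_1 = sigma^2 (theta_1 + theta_2 psi_1) = 1 * (0.439 + (0.341)(0.071)) = 0.463211
  c_2 = sigma^2 theta_2 = 1 * (0.341) = 0.341
Equations for k = 0 and k = 1 (AR order 1):
  gamma(0) = phi_1 gamma(1) + c_0
  gamma(1) = phi_1 gamma(0) + c_1
Substituting the second into the first: gamma(0) (1 - phi_1^2) = c_0 + phi_1 c_1, so
  gamma(0) = (c_0 + phi_1 c_1) / (1 - phi_1^2) = (1.13854 + (-0.368)(0.463211)) / (1 - (-0.368)^2) = 0.968079 / 0.864576 = 1.119715.
  gamma(1) = phi_1 gamma(0) + c_1 = (-0.368)(1.119715) + (0.463211) = 0.051156.
For k = 2: gamma(2) = phi_1 gamma(1) + c_2
  = (-0.368)(0.051156) + (0.341) = 0.322175.
Therefore gamma(2) = 0.3222 (to 4 decimal places).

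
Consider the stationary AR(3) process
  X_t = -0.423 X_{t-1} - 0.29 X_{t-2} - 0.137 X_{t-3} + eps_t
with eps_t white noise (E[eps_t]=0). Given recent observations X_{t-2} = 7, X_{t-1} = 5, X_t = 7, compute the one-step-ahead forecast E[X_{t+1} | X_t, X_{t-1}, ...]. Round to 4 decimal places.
E[X_{t+1} \mid \mathcal F_t] = -5.3700

For an AR(p) model X_t = c + sum_i phi_i X_{t-i} + eps_t, the
one-step-ahead conditional mean is
  E[X_{t+1} | X_t, ...] = c + sum_i phi_i X_{t+1-i}.
Substitute known values:
  E[X_{t+1} | ...] = (-0.423) * (7) + (-0.29) * (5) + (-0.137) * (7)
                   = -5.3700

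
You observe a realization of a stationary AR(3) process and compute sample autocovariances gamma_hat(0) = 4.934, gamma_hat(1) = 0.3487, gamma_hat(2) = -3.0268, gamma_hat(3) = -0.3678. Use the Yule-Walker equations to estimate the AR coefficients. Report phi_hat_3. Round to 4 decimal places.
\hat\phi_{3} = 0.0650

The Yule-Walker equations for an AR(p) process read, in matrix form,
  Gamma_p phi = r_p,   with   (Gamma_p)_{ij} = gamma(|i - j|),
                       (r_p)_i = gamma(i),   i,j = 1..p.
Substitute the sample gammas (Toeplitz matrix and right-hand side of size 3):
  Gamma_p = [[4.934, 0.3487, -3.0268], [0.3487, 4.934, 0.3487], [-3.0268, 0.3487, 4.934]]
  r_p     = [0.3487, -3.0268, -0.3678]
Written out (R1..R3):
  (R1) 4.934 phi_1 + 0.3487 phi_2 - 3.0268 phi_3 = 0.3487
  (R2) 0.3487 phi_1 + 4.934 phi_2 + 0.3487 phi_3 = -3.0268
  (R3) -3.0268 phi_1 + 0.3487 phi_2 + 4.934 phi_3 = -0.3678
Gaussian elimination:
  R2 <- R2 - (0.3487/4.934) R1 = R2 - (0.070673) R1:  4.909356 phi_2 + 0.562613 phi_3 = -3.051444
  R3 <- R3 - (-3.0268/4.934) R1 = R3 - (-0.613458) R1:  0.562613 phi_2 + 3.077186 phi_3 = -0.153887
  R3 <- R3 - (0.562613/4.909356) R2 = R3 - (0.1146) R2:  3.012711 phi_3 = 0.195808
Back-substitution:
  phi_hat_3 = 0.195808 / 3.012711 = 0.064994
  phi_hat_2 = (-3.051444 - (0.562613)(0.064994)) / 4.909356 = -0.629005
  phi_hat_1 = (0.3487 - (0.3487)(-0.629005) - (-3.0268)(0.064994)) / 4.934 = 0.154998
So phi_hat = [0.1550, -0.6290, 0.0650].
Therefore phi_hat_3 = 0.0650.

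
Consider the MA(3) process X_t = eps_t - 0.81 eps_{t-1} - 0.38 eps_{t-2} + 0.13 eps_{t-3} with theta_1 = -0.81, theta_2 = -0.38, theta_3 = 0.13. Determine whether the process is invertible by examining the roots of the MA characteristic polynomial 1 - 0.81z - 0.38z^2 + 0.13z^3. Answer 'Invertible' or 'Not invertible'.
\text{Not invertible}

The MA(q) characteristic polynomial is P(z) = 1 - 0.81z - 0.38z^2 + 0.13z^3.
Invertibility requires all roots to lie outside the unit circle, i.e. |z| > 1 for every root.
Degree 3: look for a simple real root z0 first, then factor out (1 - z/z0) and solve the remaining quadratic.
Testing z0 = 4: P(4) = 1 + (-0.81)(4) + (-0.38)(4)^2 + (0.13)(4)^3
  = 1 + (-3.24) + (-6.08) + (8.32) = 0.  So z_0 = 4 is a root, |z_0| = 4.
Divide out the factor (1 - 0.25 z) = (1 - z/z0) (since 1/z0 = 0.25):
  P(z) = (1 - 0.25 z)(1 + (-0.56) z + (-0.52) z^2)
  [check: z-coef -0.56 - (0.25) = -0.81; z^2-coef -0.52 - (0.25)(-0.56) = -0.38; z^3-coef -(0.25)(-0.52) = 0.13.]
Remaining roots from the quadratic factor 1 + (-0.56) z + (-0.52) z^2:
  Set 1 + (-0.56) z + (-0.52) z^2 = 0, i.e. a z^2 + b z + c = 0 with a = -0.52, b = -0.56, c = 1.
  Discriminant D = b^2 - 4ac = (-0.56)^2 - 4*(-0.52)*1 = 0.3136 - (-2.08) = 2.3936.
  D >= 0, so the roots are real: z = (-b +/- sqrt(D)) / (2a) = (0.56 +/- 1.547126) / (-1.04).
    z_1 = (0.56 + 1.547126) / (-1.04) = -2.0261,   |z_1| = 2.0261.
    z_2 = (0.56 - 1.547126) / (-1.04) = 0.9492,   |z_2| = 0.9492.
Moduli of all roots: 4.0000, 2.0261, 0.9492.
All moduli strictly greater than 1? No.
Verdict: Not invertible.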